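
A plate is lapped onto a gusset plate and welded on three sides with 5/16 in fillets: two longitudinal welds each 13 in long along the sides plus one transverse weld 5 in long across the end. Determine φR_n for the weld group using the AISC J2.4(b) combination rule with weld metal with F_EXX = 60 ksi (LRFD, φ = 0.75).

φR_n ≈ 185 kips

t_e = 0.707 × 0.3125 = 0.2209 in.
R_nwl = 0.6 × 60 × 0.2209 × 26 = 206.8 kips (longitudinal, 2 welds).
R_nwt = 0.6 × 60 × 0.2209 × 5 = 39.77 kips (transverse, base value).
(i) R_nwl + R_nwt = 246.6 kips; (ii) 0.85 R_nwl + 1.5 R_nwt = 235.4 kips.
R_n = max = 246.6 kips [governs: (i)]; φR_n = 184.9 kips.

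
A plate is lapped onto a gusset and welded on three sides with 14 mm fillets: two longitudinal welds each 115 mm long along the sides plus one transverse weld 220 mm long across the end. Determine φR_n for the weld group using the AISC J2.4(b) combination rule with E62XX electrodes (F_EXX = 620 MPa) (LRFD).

φR_n ≈ 1450 kN

t_e = 0.707 × 14 = 9.898 mm.
R_nwl = 0.6 × 620 × 9.898 × 230 × 10⁻³ = 846.9 kN (longitudinal, 2 welds).
R_nwt = 0.6 × 620 × 9.898 × 220 × 10⁻³ = 810.1 kN (transverse, base value).
(i) R_nwl + R_nwt = 1657 kN; (ii) 0.85 R_nwl + 1.5 R_nwt = 1935 kN.
R_n = max = 1935 kN [governs: (ii)]; φR_n = 1451 kN.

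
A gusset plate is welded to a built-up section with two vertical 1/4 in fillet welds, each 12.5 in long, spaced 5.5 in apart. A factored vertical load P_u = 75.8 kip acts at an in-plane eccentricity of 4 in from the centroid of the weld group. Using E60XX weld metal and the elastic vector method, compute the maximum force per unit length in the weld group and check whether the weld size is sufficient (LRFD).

E60XX → F_EXX = 60 ksi.
Total weld length L_w = 25 in. Treat welds as unit-width lines.
Polar moment about centroid: J = 2[d³/12 + d(b/2)²] = 2[12.5³/12 + 12.5×2.75²] = 514.6 in³.
Direct shear f_v = P/L_w = 75.8 / 25 = 3.032 kip/in (vertical).
Torsion M = P·e = 75.8 × 4 = 303.2 kip·in.
Critical point at (x, y) = (2.75, 6.25) from centroid. f_tx = M·y/J = 3.683 kip/in; f_ty = M·x/J = 1.62 kip/in.
Resultant f_max = √[f_tx² + (f_v + f_ty)²] = √[3.683² + (3.032 + 1.62)²] = 5.933 kip/in.
Capacity per unit length: φr_n = 0.75 × 0.6 × 60 × (0.707 × 0.25) = 4.772 kip/in.
5.933 > 4.772 → NOT adequate.

f_max ≈ 5.93 kip/in; NOT adequate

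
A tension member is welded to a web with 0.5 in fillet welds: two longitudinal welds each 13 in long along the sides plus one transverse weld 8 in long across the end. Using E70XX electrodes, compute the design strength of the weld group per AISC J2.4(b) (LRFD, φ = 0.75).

E70XX → F_EXX = 70 ksi.
t_e = 0.707 × 0.5 = 0.3535 in.
R_nwl = 0.6 × 70 × 0.3535 × 26 = 386 kips (longitudinal, 2 welds).
R_nwt = 0.6 × 70 × 0.3535 × 8 = 118.8 kips (transverse, base value).
(i) R_nwl + R_nwt = 504.8 kips; (ii) 0.85 R_nwl + 1.5 R_nwt = 506.3 kips.
R_n = max = 506.3 kips [governs: (ii)]; φR_n = 379.7 kips.

φR_n ≈ 380 kips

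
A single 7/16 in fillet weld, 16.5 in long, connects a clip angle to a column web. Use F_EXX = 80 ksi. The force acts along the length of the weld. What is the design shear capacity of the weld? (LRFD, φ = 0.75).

φR_n ≈ 184 kip

Effective throat t_e = 0.707 × 0.4375 = 0.3093 in.
Total length L = 16.5 in; A_we = 0.3093 × 16.5 = 5.104 in².
F_nw = 0.6 F_EXX = 0.6 × 80 = 48 ksi.
φR_n = 0.75 × 48 × 5.104 = 183.7 kip.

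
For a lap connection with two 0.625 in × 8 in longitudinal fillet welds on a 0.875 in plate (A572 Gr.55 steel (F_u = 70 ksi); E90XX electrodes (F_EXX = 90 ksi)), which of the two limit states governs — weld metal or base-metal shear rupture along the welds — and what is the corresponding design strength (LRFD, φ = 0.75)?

φR_n ≈ 286 kips (weld metal governs)

t_e = 0.707 × 0.625 = 0.4419 in; L = 16 in.
Weld metal: φR_n = 0.75 × 0.6 × 90 × 0.4419 × 16 = 286.3 kips.
Base metal (shear rupture): φR_n = 0.75 × 0.6 × 70 × 0.875 × 16 = 441 kips.
Governing: weld metal.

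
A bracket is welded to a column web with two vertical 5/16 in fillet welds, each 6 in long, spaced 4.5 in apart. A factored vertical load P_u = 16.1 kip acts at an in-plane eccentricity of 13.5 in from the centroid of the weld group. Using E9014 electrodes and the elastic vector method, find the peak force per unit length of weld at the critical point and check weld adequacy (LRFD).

f_max ≈ 9.29 kip/in; NOT adequate

E90XX → F_EXX = 90 ksi.
Total weld length L_w = 12 in. Treat welds as unit-width lines.
Polar moment about centroid: J = 2[d³/12 + d(b/2)²] = 2[6³/12 + 6×2.25²] = 96.75 in³.
Direct shear f_v = P/L_w = 16.1 / 12 = 1.342 kip/in (vertical).
Torsion M = P·e = 16.1 × 13.5 = 217.35 kip·in.
Critical point at (x, y) = (2.25, 3) from centroid. f_tx = M·y/J = 6.74 kip/in; f_ty = M·x/J = 5.055 kip/in.
Resultant f_max = √[f_tx² + (f_v + f_ty)²] = √[6.74² + (1.342 + 5.055)²] = 9.292 kip/in.
Capacity per unit length: φr_n = 0.75 × 0.6 × 90 × (0.707 × 0.3125) = 8.948 kip/in.
9.292 > 8.948 → NOT adequate.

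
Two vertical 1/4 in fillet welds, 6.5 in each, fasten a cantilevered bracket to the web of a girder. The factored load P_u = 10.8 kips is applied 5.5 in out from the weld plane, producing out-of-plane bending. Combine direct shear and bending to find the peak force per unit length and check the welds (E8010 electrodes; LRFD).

f_max ≈ 4.3 kip/in; adequate

E80XX → F_EXX = 80 ksi.
L_w = 2 × 6.5 = 13 in; section modulus (unit throat) S = 2 × L²/6 = 14.08 in².
Direct shear f_v = P/L_w = 10.8/13 = 0.8308 kip/in.
Moment M = P × e = 10.8 × 5.5 = 59.4 kip·in; bending f_b = M/S = 4.218 kip/in.
f_max = √(f_v² + f_b²) = √(0.8308² + 4.218²) = 4.299 kip/in.
φr_n = 0.75 × 0.6 × 80 × (0.707 × 0.25) = 6.363 kip/in → adequate.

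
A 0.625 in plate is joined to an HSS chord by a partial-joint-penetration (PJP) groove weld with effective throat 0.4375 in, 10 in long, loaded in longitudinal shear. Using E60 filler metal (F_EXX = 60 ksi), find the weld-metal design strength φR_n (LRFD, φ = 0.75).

Effective throat (given) t_e = 0.4375 in.
A_we = 0.4375 × 10 = 4.375 in².
F_nw = 0.6 F_EXX = 36 ksi.
φR_n = 0.75 × 36 × 4.375 = 118.1 kip.

φR_n ≈ 118 kip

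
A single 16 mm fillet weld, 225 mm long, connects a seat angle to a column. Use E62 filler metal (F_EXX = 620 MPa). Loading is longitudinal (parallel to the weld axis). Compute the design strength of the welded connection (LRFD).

φR_n ≈ 710 kN

Effective throat t_e = 0.707 × 16 = 11.31 mm.
Total length L = 225 mm; A_we = 11.31 × 225 = 2545 mm².
F_nw = 0.6 F_EXX = 0.6 × 620 = 372 MPa.
φR_n = 0.75 × 372 × 2545 × 10⁻³ = 710.1 kN.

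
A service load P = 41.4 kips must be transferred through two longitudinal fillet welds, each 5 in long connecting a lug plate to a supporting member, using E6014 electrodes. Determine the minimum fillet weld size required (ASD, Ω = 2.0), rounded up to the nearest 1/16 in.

w = 3/8 in

E60XX → F_EXX = 60 ksi.
Total weld length L = 10 in.
Required throat t_e = P × Ω / (0.6 F_EXX × L) = 41.4 × 2.0 / (0.6 × 60 × 10) = 0.23 in.
Required leg w = t_e / 0.707 = 0.3253 in → use 3/8 in.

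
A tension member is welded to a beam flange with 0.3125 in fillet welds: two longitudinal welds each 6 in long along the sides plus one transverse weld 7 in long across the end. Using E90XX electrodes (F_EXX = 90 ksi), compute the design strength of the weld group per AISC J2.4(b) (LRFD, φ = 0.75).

t_e = 0.707 × 0.3125 = 0.2209 in.
R_nwl = 0.6 × 90 × 0.2209 × 12 = 143.2 kip (longitudinal, 2 welds).
R_nwt = 0.6 × 90 × 0.2209 × 7 = 83.51 kip (transverse, base value).
(i) R_nwl + R_nwt = 226.7 kip; (ii) 0.85 R_nwl + 1.5 R_nwt = 247 kip.
R_n = max = 247 kip [governs: (ii)]; φR_n = 185.2 kip.

φR_n ≈ 185 kip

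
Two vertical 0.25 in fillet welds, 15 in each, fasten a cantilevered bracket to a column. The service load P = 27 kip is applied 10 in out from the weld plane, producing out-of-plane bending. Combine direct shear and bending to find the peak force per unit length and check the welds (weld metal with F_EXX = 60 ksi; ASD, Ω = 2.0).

L_w = 2 × 15 = 30 in; section modulus (unit throat) S = 2 × L²/6 = 75 in².
Direct shear f_v = P/L_w = 27/30 = 0.9 kip/in.
Moment M = P × e = 27 × 10 = 270 kip·in; bending f_b = M/S = 3.6 kip/in.
f_max = √(f_v² + f_b²) = √(0.9² + 3.6²) = 3.711 kip/in.
r_n/Ω = (1/2.0) × 0.6 × 60 × (0.707 × 0.25) = 3.181 kip/in → NOT adequate.

f_max ≈ 3.71 kip/in; NOT adequate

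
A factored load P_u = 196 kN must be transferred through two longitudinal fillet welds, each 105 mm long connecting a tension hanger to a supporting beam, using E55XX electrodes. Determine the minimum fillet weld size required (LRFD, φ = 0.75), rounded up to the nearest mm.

E55XX → F_EXX = 550 MPa.
Total weld length L = 210 mm.
Required throat t_e = P_u / (φ × 0.6 F_EXX × L) = 196 / (0.75 × 0.6 × 550 × 210 × 10⁻³) = 3.771 mm.
Required leg w = t_e / 0.707 = 5.334 mm → use 6 mm.

w = 6 mm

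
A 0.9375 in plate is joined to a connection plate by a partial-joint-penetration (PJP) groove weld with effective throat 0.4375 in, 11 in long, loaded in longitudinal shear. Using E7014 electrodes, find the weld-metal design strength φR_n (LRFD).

φR_n ≈ 152 kips

E70XX → F_EXX = 70 ksi.
Effective throat (given) t_e = 0.4375 in.
A_we = 0.4375 × 11 = 4.812 in².
F_nw = 0.6 F_EXX = 42 ksi.
φR_n = 0.75 × 42 × 4.812 = 151.6 kips.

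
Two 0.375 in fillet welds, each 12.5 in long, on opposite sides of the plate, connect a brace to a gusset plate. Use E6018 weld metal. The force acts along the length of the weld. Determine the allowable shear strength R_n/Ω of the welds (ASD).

E60XX → F_EXX = 60 ksi.
Effective throat t_e = 0.707 × 0.375 = 0.2651 in.
Total length L = 25 in; A_we = 0.2651 × 25 = 6.628 in².
F_nw = 0.6 F_EXX = 0.6 × 60 = 36 ksi.
R_n = 36 × 6.628 = 238.6 kips; R_n/Ω = 238.6/2.0 = 119.3 kips.

R_n/Ω ≈ 119 kips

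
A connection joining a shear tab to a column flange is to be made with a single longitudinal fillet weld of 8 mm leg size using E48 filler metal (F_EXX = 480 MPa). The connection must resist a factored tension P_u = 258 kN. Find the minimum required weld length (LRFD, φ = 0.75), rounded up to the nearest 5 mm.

L = 215 mm

Throat t_e = 0.707 × 8 = 5.656 mm.
φr_n = 0.75 × 0.6 × 480 × 5.656 × 10⁻³ = 1.222 kN/mm.
L_req = P_u / φr_n = 258 / 1.222 = 211.2 mm total.
Round up → use L = 215 mm.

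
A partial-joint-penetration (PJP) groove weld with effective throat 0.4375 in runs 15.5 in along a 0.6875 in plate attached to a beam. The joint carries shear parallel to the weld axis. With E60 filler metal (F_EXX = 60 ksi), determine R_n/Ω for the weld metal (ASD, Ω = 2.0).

Effective throat (given) t_e = 0.4375 in.
A_we = 0.4375 × 15.5 = 6.781 in².
F_nw = 0.6 F_EXX = 36 ksi.
R_n/Ω = (36 × 6.781) / 2.0 = 122.1 kip.

R_n/Ω ≈ 122 kip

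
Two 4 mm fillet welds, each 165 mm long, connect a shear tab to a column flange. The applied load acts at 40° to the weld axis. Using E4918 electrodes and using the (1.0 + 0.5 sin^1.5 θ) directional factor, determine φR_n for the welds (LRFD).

E49XX → F_EXX = 490 MPa.
t_e = 0.707 × 4 = 2.828 mm; A_we = 2.828 × 330 = 933.2 mm².
Directional factor: 1.0 + 0.5 sin^1.5(40°) = 1.258.
F_nw = 0.6 × 490 × 1.258 = 369.8 MPa.
φR_n = 0.75 × 369.8 × 933.2 × 10⁻³ = 258.8 kN.

φR_n ≈ 259 kN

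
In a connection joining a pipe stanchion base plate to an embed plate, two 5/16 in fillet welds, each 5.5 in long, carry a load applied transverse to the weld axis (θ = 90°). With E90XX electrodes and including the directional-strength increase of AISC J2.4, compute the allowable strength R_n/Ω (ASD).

R_n/Ω ≈ 98.4 kip

E90XX → F_EXX = 90 ksi.
t_e = 0.707 × 0.3125 = 0.2209 in; A_we = 0.2209 × 11 = 2.43 in².
Directional factor: 1.0 + 0.5 sin^1.5(90°) = 1.5.
F_nw = 0.6 × 90 × 1.5 = 81 ksi.
R_n/Ω = (81 × 2.43) / 2.0 = 98.43 kip.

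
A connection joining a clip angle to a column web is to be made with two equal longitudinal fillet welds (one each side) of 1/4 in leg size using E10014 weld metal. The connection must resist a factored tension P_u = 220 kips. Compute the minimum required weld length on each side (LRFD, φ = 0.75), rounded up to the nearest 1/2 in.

L = 14 in on each side

E100XX → F_EXX = 100 ksi.
Throat t_e = 0.707 × 0.25 = 0.1767 in.
φr_n = 0.75 × 0.6 × 100 × 0.1767 = 7.954 kips/in.
L_req = P_u / φr_n = 220 / 7.954 = 27.66 in total.
Per side: 27.66 / 2 = 13.83 in.
Round up → use L = 14 in on each side.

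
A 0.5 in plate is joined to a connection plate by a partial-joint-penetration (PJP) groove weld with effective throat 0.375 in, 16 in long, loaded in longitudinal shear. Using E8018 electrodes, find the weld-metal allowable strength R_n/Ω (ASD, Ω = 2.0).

R_n/Ω ≈ 144 kips

E80XX → F_EXX = 80 ksi.
Effective throat (given) t_e = 0.375 in.
A_we = 0.375 × 16 = 6 in².
F_nw = 0.6 F_EXX = 48 ksi.
R_n/Ω = (48 × 6) / 2.0 = 144 kips.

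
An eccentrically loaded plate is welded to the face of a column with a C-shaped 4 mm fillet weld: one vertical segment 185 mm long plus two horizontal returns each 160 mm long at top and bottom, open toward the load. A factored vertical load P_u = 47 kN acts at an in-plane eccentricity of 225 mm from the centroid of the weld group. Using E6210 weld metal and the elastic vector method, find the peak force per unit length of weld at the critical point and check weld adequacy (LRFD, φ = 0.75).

f_max ≈ 398 N/mm; adequate

E62XX → F_EXX = 620 MPa.
Total weld length L_w = 505 mm. Treat welds as unit-width lines.
Centroid: x̄ = 2×160×80 / 505 = 50.69 mm from the vertical weld.
Polar moment about centroid: J = I_x + I_y = [185³/12 + 2×160×92.5²] + [185×50.69² + 2(160³/12 + 160×29.31²)] = 4699000 mm³.
Direct shear f_v = P/L_w = 47×10³ / 505 = 93.07 N/mm (vertical).
Torsion M = P·e = 47×10³ × 225 = 10575000 N·mm.
Critical point at (x, y) = (109.3, 92.5) from centroid. f_tx = M·y/J = 208.2 N/mm; f_ty = M·x/J = 246 N/mm.
Resultant f_max = √[f_tx² + (f_v + f_ty)²] = √[208.2² + (93.07 + 246)²] = 397.9 N/mm.
Capacity per unit length: φr_n = 0.75 × 0.6 × 620 × (0.707 × 4) = 789 N/mm.
397.9 ≤ 789 → adequate.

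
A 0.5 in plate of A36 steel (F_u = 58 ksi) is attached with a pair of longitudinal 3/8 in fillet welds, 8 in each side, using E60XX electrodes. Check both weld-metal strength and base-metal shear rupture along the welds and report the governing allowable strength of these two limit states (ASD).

R_n/Ω ≈ 76.4 kip (weld metal governs)

E60XX → F_EXX = 60 ksi.
t_e = 0.707 × 0.375 = 0.2651 in; L = 16 in.
Weld metal: R_n/Ω = (1/2.0) × 0.6 × 60 × 0.2651 × 16 = 76.36 kip.
Base metal (shear rupture): R_n/Ω = (1/2.0) × 0.6 × 58 × 0.5 × 16 = 139.2 kip.
Governing: weld metal.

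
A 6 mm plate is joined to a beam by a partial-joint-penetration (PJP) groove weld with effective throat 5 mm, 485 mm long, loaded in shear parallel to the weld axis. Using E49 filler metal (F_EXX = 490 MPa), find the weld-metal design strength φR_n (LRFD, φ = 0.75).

φR_n ≈ 535 kN

Effective throat (given) t_e = 5 mm.
A_we = 5 × 485 = 2425 mm².
F_nw = 0.6 F_EXX = 294 MPa.
φR_n = 0.75 × 294 × 2425 × 10⁻³ = 534.7 kN.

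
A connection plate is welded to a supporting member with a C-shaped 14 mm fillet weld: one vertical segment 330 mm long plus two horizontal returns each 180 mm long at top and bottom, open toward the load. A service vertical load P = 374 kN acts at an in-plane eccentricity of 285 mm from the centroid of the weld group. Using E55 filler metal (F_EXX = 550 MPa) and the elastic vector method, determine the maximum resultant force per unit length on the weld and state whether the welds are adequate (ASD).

Total weld length L_w = 690 mm. Treat welds as unit-width lines.
Centroid: x̄ = 2×180×90 / 690 = 46.96 mm from the vertical weld.
Polar moment about centroid: J = I_x + I_y = [330³/12 + 2×180×165²] + [330×46.96² + 2(180³/12 + 180×43.04²)] = 15160000 mm³.
Direct shear f_v = P/L_w = 374×10³ / 690 = 542 N/mm (vertical).
Torsion M = P·e = 374×10³ × 285 = 106590000 N·mm.
Critical point at (x, y) = (133, 165) from centroid. f_tx = M·y/J = 1160 N/mm; f_ty = M·x/J = 935.3 N/mm.
Resultant f_max = √[f_tx² + (f_v + f_ty)²] = √[1160² + (542 + 935.3)²] = 1878 N/mm.
Capacity per unit length: r_n/Ω = (1/2.0) × 0.6 × 550 × (0.707 × 14) = 1633 N/mm.
1878 > 1633 → NOT adequate.

f_max ≈ 1880 N/mm; NOT adequate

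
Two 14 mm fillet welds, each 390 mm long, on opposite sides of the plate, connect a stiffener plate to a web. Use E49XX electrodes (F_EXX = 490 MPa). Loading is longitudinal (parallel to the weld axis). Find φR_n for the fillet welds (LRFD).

φR_n ≈ 1700 kN

Effective throat t_e = 0.707 × 14 = 9.898 mm.
Total length L = 780 mm; A_we = 9.898 × 780 = 7720 mm².
F_nw = 0.6 F_EXX = 0.6 × 490 = 294 MPa.
φR_n = 0.75 × 294 × 7720 × 10⁻³ = 1702 kN.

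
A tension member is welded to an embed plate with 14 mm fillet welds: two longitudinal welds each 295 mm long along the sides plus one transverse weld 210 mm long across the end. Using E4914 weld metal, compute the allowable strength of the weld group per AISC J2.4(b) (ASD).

R_n/Ω ≈ 1190 kN

E49XX → F_EXX = 490 MPa.
t_e = 0.707 × 14 = 9.898 mm.
R_nwl = 0.6 × 490 × 9.898 × 590 × 10⁻³ = 1717 kN (longitudinal, 2 welds).
R_nwt = 0.6 × 490 × 9.898 × 210 × 10⁻³ = 611.1 kN (transverse, base value).
(i) R_nwl + R_nwt = 2328 kN; (ii) 0.85 R_nwl + 1.5 R_nwt = 2376 kN.
R_n = max = 2376 kN [governs: (ii)]; R_n/Ω = 1188 kN.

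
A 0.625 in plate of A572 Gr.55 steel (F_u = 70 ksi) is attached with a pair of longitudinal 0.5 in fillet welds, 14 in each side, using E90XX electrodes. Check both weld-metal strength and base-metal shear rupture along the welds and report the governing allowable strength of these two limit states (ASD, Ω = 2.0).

R_n/Ω ≈ 267 kip (weld metal governs)

E90XX → F_EXX = 90 ksi.
t_e = 0.707 × 0.5 = 0.3535 in; L = 28 in.
Weld metal: R_n/Ω = (1/2.0) × 0.6 × 90 × 0.3535 × 28 = 267.2 kip.
Base metal (shear rupture): R_n/Ω = (1/2.0) × 0.6 × 70 × 0.625 × 28 = 367.5 kip.
Governing: weld metal.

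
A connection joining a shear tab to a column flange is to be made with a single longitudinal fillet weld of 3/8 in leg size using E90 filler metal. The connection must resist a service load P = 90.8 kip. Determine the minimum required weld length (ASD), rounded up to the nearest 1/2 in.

L = 13 in

E90XX → F_EXX = 90 ksi.
Throat t_e = 0.707 × 0.375 = 0.2651 in.
r_n/Ω = (0.6 × 90 × 0.2651) / 2.0 = 7.158 kip/in.
L_req = P / (r_n/Ω) = 90.8 / 7.158 = 12.68 in total.
Round up → use L = 13 in.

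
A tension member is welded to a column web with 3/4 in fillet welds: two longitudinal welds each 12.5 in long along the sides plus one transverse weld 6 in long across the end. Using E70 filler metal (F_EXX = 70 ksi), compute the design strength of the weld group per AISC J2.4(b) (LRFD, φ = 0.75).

t_e = 0.707 × 0.75 = 0.5302 in.
R_nwl = 0.6 × 70 × 0.5302 × 25 = 556.8 kip (longitudinal, 2 welds).
R_nwt = 0.6 × 70 × 0.5302 × 6 = 133.6 kip (transverse, base value).
(i) R_nwl + R_nwt = 690.4 kip; (ii) 0.85 R_nwl + 1.5 R_nwt = 673.7 kip.
R_n = max = 690.4 kip [governs: (i)]; φR_n = 517.8 kip.

φR_n ≈ 518 kip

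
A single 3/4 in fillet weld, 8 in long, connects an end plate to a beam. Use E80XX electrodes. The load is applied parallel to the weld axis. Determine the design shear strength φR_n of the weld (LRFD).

φR_n ≈ 153 kips

E80XX → F_EXX = 80 ksi.
Effective throat t_e = 0.707 × 0.75 = 0.5302 in.
Total length L = 8 in; A_we = 0.5302 × 8 = 4.242 in².
F_nw = 0.6 F_EXX = 0.6 × 80 = 48 ksi.
φR_n = 0.75 × 48 × 4.242 = 152.7 kips.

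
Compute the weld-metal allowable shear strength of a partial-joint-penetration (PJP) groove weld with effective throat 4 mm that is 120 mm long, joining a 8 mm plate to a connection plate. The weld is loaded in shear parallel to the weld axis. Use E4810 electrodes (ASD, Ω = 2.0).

R_n/Ω ≈ 69.1 kN

E48XX → F_EXX = 480 MPa.
Effective throat (given) t_e = 4 mm.
A_we = 4 × 120 = 480 mm².
F_nw = 0.6 F_EXX = 288 MPa.
R_n/Ω = (288 × 480) / 2.0 × 10⁻³ = 69.12 kN.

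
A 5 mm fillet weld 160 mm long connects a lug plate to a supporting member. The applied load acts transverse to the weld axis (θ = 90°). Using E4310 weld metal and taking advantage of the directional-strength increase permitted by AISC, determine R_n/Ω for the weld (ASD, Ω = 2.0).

E43XX → F_EXX = 430 MPa.
t_e = 0.707 × 5 = 3.535 mm; A_we = 3.535 × 160 = 565.6 mm².
Directional factor: 1.0 + 0.5 sin^1.5(90°) = 1.5.
F_nw = 0.6 × 430 × 1.5 = 387 MPa.
R_n/Ω = (387 × 565.6) / 2.0 × 10⁻³ = 109.4 kN.

R_n/Ω ≈ 109 kN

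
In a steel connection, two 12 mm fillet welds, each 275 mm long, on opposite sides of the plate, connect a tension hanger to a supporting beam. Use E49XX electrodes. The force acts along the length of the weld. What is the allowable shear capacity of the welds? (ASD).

E49XX → F_EXX = 490 MPa.
Effective throat t_e = 0.707 × 12 = 8.484 mm.
Total length L = 550 mm; A_we = 8.484 × 550 = 4666 mm².
F_nw = 0.6 F_EXX = 0.6 × 490 = 294 MPa.
R_n = 294 × 4666 × 10⁻³ = 1372 kN; R_n/Ω = 1372/2.0 = 685.9 kN.

R_n/Ω ≈ 686 kN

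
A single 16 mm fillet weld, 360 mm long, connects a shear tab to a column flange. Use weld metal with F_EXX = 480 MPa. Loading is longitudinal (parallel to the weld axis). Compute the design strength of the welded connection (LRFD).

Effective throat t_e = 0.707 × 16 = 11.31 mm.
Total length L = 360 mm; A_we = 11.31 × 360 = 4072 mm².
F_nw = 0.6 F_EXX = 0.6 × 480 = 288 MPa.
φR_n = 0.75 × 288 × 4072 × 10⁻³ = 879.6 kN.

φR_n ≈ 880 kN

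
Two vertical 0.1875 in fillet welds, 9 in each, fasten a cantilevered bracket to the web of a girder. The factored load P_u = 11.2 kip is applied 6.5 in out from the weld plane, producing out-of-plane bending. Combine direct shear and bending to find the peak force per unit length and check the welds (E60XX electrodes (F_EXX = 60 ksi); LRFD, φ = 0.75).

L_w = 2 × 9 = 18 in; section modulus (unit throat) S = 2 × L²/6 = 27 in².
Direct shear f_v = P/L_w = 11.2/18 = 0.6222 kip/in.
Moment M = P × e = 11.2 × 6.5 = 72.8 kip·in; bending f_b = M/S = 2.696 kip/in.
f_max = √(f_v² + f_b²) = √(0.6222² + 2.696²) = 2.767 kip/in.
φr_n = 0.75 × 0.6 × 60 × (0.707 × 0.1875) = 3.579 kip/in → adequate.

f_max ≈ 2.77 kip/in; adequate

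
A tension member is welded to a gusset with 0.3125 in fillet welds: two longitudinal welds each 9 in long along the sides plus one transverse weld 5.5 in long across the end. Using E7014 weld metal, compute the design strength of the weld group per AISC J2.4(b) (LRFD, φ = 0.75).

φR_n ≈ 164 kip

E70XX → F_EXX = 70 ksi.
t_e = 0.707 × 0.3125 = 0.2209 in.
R_nwl = 0.6 × 70 × 0.2209 × 18 = 167 kip (longitudinal, 2 welds).
R_nwt = 0.6 × 70 × 0.2209 × 5.5 = 51.04 kip (transverse, base value).
(i) R_nwl + R_nwt = 218.1 kip; (ii) 0.85 R_nwl + 1.5 R_nwt = 218.5 kip.
R_n = max = 218.5 kip [governs: (ii)]; φR_n = 163.9 kip.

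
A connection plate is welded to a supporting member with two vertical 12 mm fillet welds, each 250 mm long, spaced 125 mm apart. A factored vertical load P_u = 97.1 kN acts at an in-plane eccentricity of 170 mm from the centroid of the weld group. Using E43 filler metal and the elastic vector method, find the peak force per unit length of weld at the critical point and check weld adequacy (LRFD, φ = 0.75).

E43XX → F_EXX = 430 MPa.
Total weld length L_w = 500 mm. Treat welds as unit-width lines.
Polar moment about centroid: J = 2[d³/12 + d(b/2)²] = 2[250³/12 + 250×62.5²] = 4557000 mm³.
Direct shear f_v = P/L_w = 97.1×10³ / 500 = 194.2 N/mm (vertical).
Torsion M = P·e = 97.1×10³ × 170 = 16507000 N·mm.
Critical point at (x, y) = (62.5, 125) from centroid. f_tx = M·y/J = 452.8 N/mm; f_ty = M·x/J = 226.4 N/mm.
Resultant f_max = √[f_tx² + (f_v + f_ty)²] = √[452.8² + (194.2 + 226.4)²] = 618 N/mm.
Capacity per unit length: φr_n = 0.75 × 0.6 × 430 × (0.707 × 12) = 1642 N/mm.
618 ≤ 1642 → adequate.

f_max ≈ 618 N/mm; adequate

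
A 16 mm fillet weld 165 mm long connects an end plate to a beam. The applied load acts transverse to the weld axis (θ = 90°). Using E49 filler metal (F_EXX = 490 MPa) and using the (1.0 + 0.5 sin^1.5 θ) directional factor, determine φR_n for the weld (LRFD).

t_e = 0.707 × 16 = 11.31 mm; A_we = 11.31 × 165 = 1866 mm².
Directional factor: 1.0 + 0.5 sin^1.5(90°) = 1.5.
F_nw = 0.6 × 490 × 1.5 = 441 MPa.
φR_n = 0.75 × 441 × 1866 × 10⁻³ = 617.3 kN.

φR_n ≈ 617 kN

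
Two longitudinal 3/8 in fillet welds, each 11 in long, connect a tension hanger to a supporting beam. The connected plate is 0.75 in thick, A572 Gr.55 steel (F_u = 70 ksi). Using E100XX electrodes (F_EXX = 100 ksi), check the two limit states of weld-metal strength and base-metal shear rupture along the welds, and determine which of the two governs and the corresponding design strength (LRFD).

t_e = 0.707 × 0.375 = 0.2651 in; L = 22 in.
Weld metal: φR_n = 0.75 × 0.6 × 100 × 0.2651 × 22 = 262.5 kip.
Base metal (shear rupture): φR_n = 0.75 × 0.6 × 70 × 0.75 × 22 = 519.8 kip.
Governing: weld metal.

φR_n ≈ 262 kip (weld metal governs)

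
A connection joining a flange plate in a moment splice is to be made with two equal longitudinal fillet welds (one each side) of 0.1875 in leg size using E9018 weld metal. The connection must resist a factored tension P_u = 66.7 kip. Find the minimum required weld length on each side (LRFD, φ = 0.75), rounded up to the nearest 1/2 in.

L = 6.5 in on each side

E90XX → F_EXX = 90 ksi.
Throat t_e = 0.707 × 0.1875 = 0.1326 in.
φr_n = 0.75 × 0.6 × 90 × 0.1326 = 5.369 kip/in.
L_req = P_u / φr_n = 66.7 / 5.369 = 12.42 in total.
Per side: 12.42 / 2 = 6.212 in.
Round up → use L = 6.5 in on each side.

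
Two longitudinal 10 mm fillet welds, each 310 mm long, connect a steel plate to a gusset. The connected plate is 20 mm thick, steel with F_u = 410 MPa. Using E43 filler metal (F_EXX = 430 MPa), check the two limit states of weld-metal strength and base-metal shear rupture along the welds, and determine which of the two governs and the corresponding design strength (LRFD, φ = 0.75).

t_e = 0.707 × 10 = 7.07 mm; L = 620 mm.
Weld metal: φR_n = 0.75 × 0.6 × 430 × 7.07 × 620 × 10⁻³ = 848.2 kN.
Base metal (shear rupture): φR_n = 0.75 × 0.6 × 410 × 20 × 620 × 10⁻³ = 2288 kN.
Governing: weld metal.

φR_n ≈ 848 kN (weld metal governs)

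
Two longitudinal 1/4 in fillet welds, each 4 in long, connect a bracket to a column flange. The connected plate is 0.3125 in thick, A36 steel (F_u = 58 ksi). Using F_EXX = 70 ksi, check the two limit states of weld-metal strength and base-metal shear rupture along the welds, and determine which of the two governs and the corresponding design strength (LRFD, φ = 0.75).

t_e = 0.707 × 0.25 = 0.1767 in; L = 8 in.
Weld metal: φR_n = 0.75 × 0.6 × 70 × 0.1767 × 8 = 44.54 kip.
Base metal (shear rupture): φR_n = 0.75 × 0.6 × 58 × 0.3125 × 8 = 65.25 kip.
Governing: weld metal.

φR_n ≈ 44.5 kip (weld metal governs)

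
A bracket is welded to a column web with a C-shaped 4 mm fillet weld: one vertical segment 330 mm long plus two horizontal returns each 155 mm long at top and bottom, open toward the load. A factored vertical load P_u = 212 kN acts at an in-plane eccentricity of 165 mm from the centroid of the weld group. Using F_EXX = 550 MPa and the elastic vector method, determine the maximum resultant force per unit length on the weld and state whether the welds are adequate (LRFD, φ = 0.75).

Total weld length L_w = 640 mm. Treat welds as unit-width lines.
Centroid: x̄ = 2×155×77.5 / 640 = 37.54 mm from the vertical weld.
Polar moment about centroid: J = I_x + I_y = [330³/12 + 2×155×165²] + [330×37.54² + 2(155³/12 + 155×39.96²)] = 13020000 mm³.
Direct shear f_v = P/L_w = 212×10³ / 640 = 331.2 N/mm (vertical).
Torsion M = P·e = 212×10³ × 165 = 34980000 N·mm.
Critical point at (x, y) = (117.5, 165) from centroid. f_tx = M·y/J = 443.5 N/mm; f_ty = M·x/J = 315.7 N/mm.
Resultant f_max = √[f_tx² + (f_v + f_ty)²] = √[443.5² + (331.2 + 315.7)²] = 784.3 N/mm.
Capacity per unit length: φr_n = 0.75 × 0.6 × 550 × (0.707 × 4) = 699.9 N/mm.
784.3 > 699.9 → NOT adequate.

f_max ≈ 784 N/mm; NOT adequate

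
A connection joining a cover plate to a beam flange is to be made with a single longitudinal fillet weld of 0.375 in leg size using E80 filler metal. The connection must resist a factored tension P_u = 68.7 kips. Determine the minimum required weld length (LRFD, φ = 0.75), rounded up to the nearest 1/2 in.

E80XX → F_EXX = 80 ksi.
Throat t_e = 0.707 × 0.375 = 0.2651 in.
φr_n = 0.75 × 0.6 × 80 × 0.2651 = 9.544 kips/in.
L_req = P_u / φr_n = 68.7 / 9.544 = 7.198 in total.
Round up → use L = 7.5 in.

L = 7.5 in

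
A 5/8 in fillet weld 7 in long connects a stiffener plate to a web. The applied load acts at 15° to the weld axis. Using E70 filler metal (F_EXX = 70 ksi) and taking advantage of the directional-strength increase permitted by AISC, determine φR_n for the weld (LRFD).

φR_n ≈ 104 kips

t_e = 0.707 × 0.625 = 0.4419 in; A_we = 0.4419 × 7 = 3.093 in².
Directional factor: 1.0 + 0.5 sin^1.5(15°) = 1.066.
F_nw = 0.6 × 70 × 1.066 = 44.77 ksi.
φR_n = 0.75 × 44.77 × 3.093 = 103.8 kips.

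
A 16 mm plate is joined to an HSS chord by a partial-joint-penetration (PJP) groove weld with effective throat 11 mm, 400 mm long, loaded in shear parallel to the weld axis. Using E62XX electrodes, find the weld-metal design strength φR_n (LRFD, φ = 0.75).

φR_n ≈ 1230 kN

E62XX → F_EXX = 620 MPa.
Effective throat (given) t_e = 11 mm.
A_we = 11 × 400 = 4400 mm².
F_nw = 0.6 F_EXX = 372 MPa.
φR_n = 0.75 × 372 × 4400 × 10⁻³ = 1228 kN.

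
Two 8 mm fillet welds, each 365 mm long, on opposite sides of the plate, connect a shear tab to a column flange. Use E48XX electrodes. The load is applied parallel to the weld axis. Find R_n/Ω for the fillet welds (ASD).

R_n/Ω ≈ 595 kN

E48XX → F_EXX = 480 MPa.
Effective throat t_e = 0.707 × 8 = 5.656 mm.
Total length L = 730 mm; A_we = 5.656 × 730 = 4129 mm².
F_nw = 0.6 F_EXX = 0.6 × 480 = 288 MPa.
R_n = 288 × 4129 × 10⁻³ = 1189 kN; R_n/Ω = 1189/2.0 = 594.6 kN.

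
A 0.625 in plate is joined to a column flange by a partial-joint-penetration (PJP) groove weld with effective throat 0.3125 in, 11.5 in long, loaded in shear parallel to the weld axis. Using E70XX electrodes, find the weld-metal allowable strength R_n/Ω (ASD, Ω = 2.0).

E70XX → F_EXX = 70 ksi.
Effective throat (given) t_e = 0.3125 in.
A_we = 0.3125 × 11.5 = 3.594 in².
F_nw = 0.6 F_EXX = 42 ksi.
R_n/Ω = (42 × 3.594) / 2.0 = 75.47 kips.

R_n/Ω ≈ 75.5 kips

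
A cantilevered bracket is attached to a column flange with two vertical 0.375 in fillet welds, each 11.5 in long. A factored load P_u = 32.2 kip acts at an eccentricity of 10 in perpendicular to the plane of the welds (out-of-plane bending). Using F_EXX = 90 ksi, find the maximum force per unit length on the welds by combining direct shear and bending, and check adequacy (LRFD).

L_w = 2 × 11.5 = 23 in; section modulus (unit throat) S = 2 × L²/6 = 44.08 in².
Direct shear f_v = P/L_w = 32.2/23 = 1.4 kip/in.
Moment M = P × e = 32.2 × 10 = 322 kip·in; bending f_b = M/S = 7.304 kip/in.
f_max = √(f_v² + f_b²) = √(1.4² + 7.304²) = 7.437 kip/in.
φr_n = 0.75 × 0.6 × 90 × (0.707 × 0.375) = 10.74 kip/in → adequate.

f_max ≈ 7.44 kip/in; adequate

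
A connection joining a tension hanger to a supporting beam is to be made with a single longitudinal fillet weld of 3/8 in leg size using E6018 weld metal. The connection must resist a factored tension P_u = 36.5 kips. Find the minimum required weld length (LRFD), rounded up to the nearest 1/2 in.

L = 5.5 in

E60XX → F_EXX = 60 ksi.
Throat t_e = 0.707 × 0.375 = 0.2651 in.
φr_n = 0.75 × 0.6 × 60 × 0.2651 = 7.158 kips/in.
L_req = P_u / φr_n = 36.5 / 7.158 = 5.099 in total.
Round up → use L = 5.5 in.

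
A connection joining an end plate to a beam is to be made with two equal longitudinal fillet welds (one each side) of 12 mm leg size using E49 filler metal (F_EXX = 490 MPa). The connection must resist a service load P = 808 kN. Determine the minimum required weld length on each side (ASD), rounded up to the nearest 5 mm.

Throat t_e = 0.707 × 12 = 8.484 mm.
r_n/Ω = (0.6 × 490 × 8.484) / 2.0 = 1247 N/mm = 1.247 kN/mm.
L_req = P / (r_n/Ω) = 808 / 1.247 = 647.9 mm total.
Per side: 647.9 / 2 = 323.9 mm.
Round up → use L = 325 mm on each side.

L = 325 mm on each side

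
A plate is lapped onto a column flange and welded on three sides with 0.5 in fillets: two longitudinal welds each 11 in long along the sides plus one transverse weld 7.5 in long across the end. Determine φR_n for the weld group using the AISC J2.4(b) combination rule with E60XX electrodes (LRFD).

E60XX → F_EXX = 60 ksi.
t_e = 0.707 × 0.5 = 0.3535 in.
R_nwl = 0.6 × 60 × 0.3535 × 22 = 280 kips (longitudinal, 2 welds).
R_nwt = 0.6 × 60 × 0.3535 × 7.5 = 95.44 kips (transverse, base value).
(i) R_nwl + R_nwt = 375.4 kips; (ii) 0.85 R_nwl + 1.5 R_nwt = 381.1 kips.
R_n = max = 381.1 kips [governs: (ii)]; φR_n = 285.9 kips.

φR_n ≈ 286 kips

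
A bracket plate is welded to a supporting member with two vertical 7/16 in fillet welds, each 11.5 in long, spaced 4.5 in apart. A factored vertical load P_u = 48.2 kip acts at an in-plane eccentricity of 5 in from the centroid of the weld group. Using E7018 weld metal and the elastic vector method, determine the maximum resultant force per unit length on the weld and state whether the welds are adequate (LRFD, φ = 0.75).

f_max ≈ 5.17 kip/in; adequate

E70XX → F_EXX = 70 ksi.
Total weld length L_w = 23 in. Treat welds as unit-width lines.
Polar moment about centroid: J = 2[d³/12 + d(b/2)²] = 2[11.5³/12 + 11.5×2.25²] = 369.9 in³.
Direct shear f_v = P/L_w = 48.2 / 23 = 2.096 kip/in (vertical).
Torsion M = P·e = 48.2 × 5 = 241 kip·in.
Critical point at (x, y) = (2.25, 5.75) from centroid. f_tx = M·y/J = 3.746 kip/in; f_ty = M·x/J = 1.466 kip/in.
Resultant f_max = √[f_tx² + (f_v + f_ty)²] = √[3.746² + (2.096 + 1.466)²] = 5.169 kip/in.
Capacity per unit length: φr_n = 0.75 × 0.6 × 70 × (0.707 × 0.4375) = 9.743 kip/in.
5.169 ≤ 9.743 → adequate.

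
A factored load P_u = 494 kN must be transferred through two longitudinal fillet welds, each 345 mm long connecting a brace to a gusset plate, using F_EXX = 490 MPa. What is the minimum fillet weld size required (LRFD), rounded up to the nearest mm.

w = 5 mm

Total weld length L = 690 mm.
Required throat t_e = P_u / (φ × 0.6 F_EXX × L) = 494 / (0.75 × 0.6 × 490 × 690 × 10⁻³) = 3.247 mm.
Required leg w = t_e / 0.707 = 4.593 mm → use 5 mm.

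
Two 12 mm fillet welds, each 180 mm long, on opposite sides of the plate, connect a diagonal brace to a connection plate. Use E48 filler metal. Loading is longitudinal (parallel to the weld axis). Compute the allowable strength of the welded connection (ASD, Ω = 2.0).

R_n/Ω ≈ 440 kN

E48XX → F_EXX = 480 MPa.
Effective throat t_e = 0.707 × 12 = 8.484 mm.
Total length L = 360 mm; A_we = 8.484 × 360 = 3054 mm².
F_nw = 0.6 F_EXX = 0.6 × 480 = 288 MPa.
R_n = 288 × 3054 × 10⁻³ = 879.6 kN; R_n/Ω = 879.6/2.0 = 439.8 kN.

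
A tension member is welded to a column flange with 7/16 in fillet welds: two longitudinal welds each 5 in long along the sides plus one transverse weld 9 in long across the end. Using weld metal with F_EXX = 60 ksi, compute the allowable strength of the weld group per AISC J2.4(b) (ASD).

R_n/Ω ≈ 122 kips

t_e = 0.707 × 0.4375 = 0.3093 in.
R_nwl = 0.6 × 60 × 0.3093 × 10 = 111.4 kips (longitudinal, 2 welds).
R_nwt = 0.6 × 60 × 0.3093 × 9 = 100.2 kips (transverse, base value).
(i) R_nwl + R_nwt = 211.6 kips; (ii) 0.85 R_nwl + 1.5 R_nwt = 245 kips.
R_n = max = 245 kips [governs: (ii)]; R_n/Ω = 122.5 kips.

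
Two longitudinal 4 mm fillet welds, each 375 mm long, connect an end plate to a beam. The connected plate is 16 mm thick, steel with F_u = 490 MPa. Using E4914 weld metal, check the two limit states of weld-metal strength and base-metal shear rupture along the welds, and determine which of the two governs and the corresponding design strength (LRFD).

φR_n ≈ 468 kN (weld metal governs)

E49XX → F_EXX = 490 MPa.
t_e = 0.707 × 4 = 2.828 mm; L = 750 mm.
Weld metal: φR_n = 0.75 × 0.6 × 490 × 2.828 × 750 × 10⁻³ = 467.7 kN.
Base metal (shear rupture): φR_n = 0.75 × 0.6 × 490 × 16 × 750 × 10⁻³ = 2646 kN.
Governing: weld metal.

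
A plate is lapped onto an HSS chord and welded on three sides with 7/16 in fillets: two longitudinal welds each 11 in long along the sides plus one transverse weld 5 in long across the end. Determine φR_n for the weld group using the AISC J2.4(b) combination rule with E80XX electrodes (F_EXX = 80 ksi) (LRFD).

φR_n ≈ 301 kip

t_e = 0.707 × 0.4375 = 0.3093 in.
R_nwl = 0.6 × 80 × 0.3093 × 22 = 326.6 kip (longitudinal, 2 welds).
R_nwt = 0.6 × 80 × 0.3093 × 5 = 74.23 kip (transverse, base value).
(i) R_nwl + R_nwt = 400.9 kip; (ii) 0.85 R_nwl + 1.5 R_nwt = 389 kip.
R_n = max = 400.9 kip [governs: (i)]; φR_n = 300.7 kip.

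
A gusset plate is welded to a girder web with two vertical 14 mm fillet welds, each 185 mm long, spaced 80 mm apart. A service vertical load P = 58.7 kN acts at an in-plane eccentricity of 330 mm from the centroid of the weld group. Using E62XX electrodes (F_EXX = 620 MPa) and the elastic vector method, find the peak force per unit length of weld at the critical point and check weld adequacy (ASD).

Total weld length L_w = 370 mm. Treat welds as unit-width lines.
Polar moment about centroid: J = 2[d³/12 + d(b/2)²] = 2[185³/12 + 185×40²] = 1647000 mm³.
Direct shear f_v = P/L_w = 58.7×10³ / 370 = 158.6 N/mm (vertical).
Torsion M = P·e = 58.7×10³ × 330 = 19371000 N·mm.
Critical point at (x, y) = (40, 92.5) from centroid. f_tx = M·y/J = 1088 N/mm; f_ty = M·x/J = 470.4 N/mm.
Resultant f_max = √[f_tx² + (f_v + f_ty)²] = √[1088² + (158.6 + 470.4)²] = 1257 N/mm.
Capacity per unit length: r_n/Ω = (1/2.0) × 0.6 × 620 × (0.707 × 14) = 1841 N/mm.
1257 ≤ 1841 → adequate.

f_max ≈ 1260 N/mm; adequate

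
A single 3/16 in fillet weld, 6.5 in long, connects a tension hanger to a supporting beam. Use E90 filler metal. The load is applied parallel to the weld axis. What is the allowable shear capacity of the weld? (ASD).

E90XX → F_EXX = 90 ksi.
Effective throat t_e = 0.707 × 0.1875 = 0.1326 in.
Total length L = 6.5 in; A_we = 0.1326 × 6.5 = 0.8617 in².
F_nw = 0.6 F_EXX = 0.6 × 90 = 54 ksi.
R_n = 54 × 0.8617 = 46.53 kips; R_n/Ω = 46.53/2.0 = 23.26 kips.

R_n/Ω ≈ 23.3 kips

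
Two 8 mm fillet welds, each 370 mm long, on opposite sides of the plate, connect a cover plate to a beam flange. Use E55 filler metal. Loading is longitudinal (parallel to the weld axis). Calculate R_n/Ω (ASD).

R_n/Ω ≈ 691 kN

E55XX → F_EXX = 550 MPa.
Effective throat t_e = 0.707 × 8 = 5.656 mm.
Total length L = 740 mm; A_we = 5.656 × 740 = 4185 mm².
F_nw = 0.6 F_EXX = 0.6 × 550 = 330 MPa.
R_n = 330 × 4185 × 10⁻³ = 1381 kN; R_n/Ω = 1381/2.0 = 690.6 kN.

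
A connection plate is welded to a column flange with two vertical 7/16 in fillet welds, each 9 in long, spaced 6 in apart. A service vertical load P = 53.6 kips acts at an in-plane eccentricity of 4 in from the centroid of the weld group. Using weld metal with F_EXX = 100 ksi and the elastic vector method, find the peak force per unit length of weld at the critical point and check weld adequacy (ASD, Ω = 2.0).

f_max ≈ 6.25 kip/in; adequate

Total weld length L_w = 18 in. Treat welds as unit-width lines.
Polar moment about centroid: J = 2[d³/12 + d(b/2)²] = 2[9³/12 + 9×3²] = 283.5 in³.
Direct shear f_v = P/L_w = 53.6 / 18 = 2.978 kip/in (vertical).
Torsion M = P·e = 53.6 × 4 = 214.4 kip·in.
Critical point at (x, y) = (3, 4.5) from centroid. f_tx = M·y/J = 3.403 kip/in; f_ty = M·x/J = 2.269 kip/in.
Resultant f_max = √[f_tx² + (f_v + f_ty)²] = √[3.403² + (2.978 + 2.269)²] = 6.254 kip/in.
Capacity per unit length: r_n/Ω = (1/2.0) × 0.6 × 100 × (0.707 × 0.4375) = 9.279 kip/in.
6.254 ≤ 9.279 → adequate.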